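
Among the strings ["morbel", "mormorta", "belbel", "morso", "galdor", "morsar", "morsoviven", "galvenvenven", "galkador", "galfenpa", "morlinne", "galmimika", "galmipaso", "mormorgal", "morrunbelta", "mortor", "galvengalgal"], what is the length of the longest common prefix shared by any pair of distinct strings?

6

Look for the deepest trie node that still has at least two words in its subtree.
"galvengalgal" and "galvenvenven" agree on "galven" (6 characters) before diverging; nothing deeper is shared.
Longest shared-prefix length: 6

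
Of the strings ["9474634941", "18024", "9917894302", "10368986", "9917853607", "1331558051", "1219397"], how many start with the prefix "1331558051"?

Traverse to the node for "1331558051", then collect every word in that subtree.
Matches: "1331558051"
Count: 1

1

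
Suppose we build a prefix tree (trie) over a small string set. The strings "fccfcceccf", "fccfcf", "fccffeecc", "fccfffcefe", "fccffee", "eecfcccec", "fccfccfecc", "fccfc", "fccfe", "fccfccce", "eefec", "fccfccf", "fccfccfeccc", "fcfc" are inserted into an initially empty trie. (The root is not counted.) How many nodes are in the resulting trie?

43

For each word, the new-node count is its length minus the longest prefix already in the trie:
  "fccfcceccf" → 10 new (f, c, c, f, c, c, e, c, c, f)
  "fccfcf" → prefix "fccfc" already present; 1 new (f)
  "fccffeecc" → prefix "fccf" already present; 5 new (f, e, e, c, c)
  "fccfffcefe" → prefix "fccff" already present; 5 new (f, c, e, f, e)
  "fccffee" → prefix "fccffee" already present; 0 new (none)
  "eecfcccec" → 9 new (e, e, c, f, c, c, c, e, c)
  "fccfccfecc" → prefix "fccfcc" already present; 4 new (f, e, c, c)
  "fccfc" → prefix "fccfc" already present; 0 new (none)
  "fccfe" → prefix "fccf" already present; 1 new (e)
  "fccfccce" → prefix "fccfcc" already present; 2 new (c, e)
  "eefec" → prefix "ee" already present; 3 new (f, e, c)
  "fccfccf" → prefix "fccfccf" already present; 0 new (none)
  "fccfccfeccc" → prefix "fccfccfecc" already present; 1 new (c)
  "fcfc" → prefix "fc" already present; 2 new (f, c)
Total nodes = 10 + 1 + 5 + 5 + 0 + 9 + 4 + 0 + 1 + 2 + 3 + 0 + 1 + 2 = 43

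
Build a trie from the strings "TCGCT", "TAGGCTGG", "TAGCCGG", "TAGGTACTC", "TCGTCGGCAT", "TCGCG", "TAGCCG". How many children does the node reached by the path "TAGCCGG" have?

Follow the path "TAGCCGG" to its node, then look at its outgoing edges.
No stored string extends past "TAGCCGG".
That node has 0 child edges.

0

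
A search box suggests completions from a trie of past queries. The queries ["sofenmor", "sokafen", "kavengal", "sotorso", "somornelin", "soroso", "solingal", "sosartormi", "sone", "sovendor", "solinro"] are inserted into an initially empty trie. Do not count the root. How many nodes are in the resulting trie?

For each word, the new-node count is its length minus the longest prefix already in the trie:
  "sofenmor" → 8 new (s, o, f, e, n, m, o, r)
  "sokafen" → prefix "so" already present; 5 new (k, a, f, e, n)
  "kavengal" → 8 new (k, a, v, e, n, g, a, l)
  "sotorso" → prefix "so" already present; 5 new (t, o, r, s, o)
  "somornelin" → prefix "so" already present; 8 new (m, o, r, n, e, l, i, n)
  "soroso" → prefix "so" already present; 4 new (r, o, s, o)
  "solingal" → prefix "so" already present; 6 new (l, i, n, g, a, l)
  "sosartormi" → prefix "so" already present; 8 new (s, a, r, t, o, r, m, i)
  "sone" → prefix "so" already present; 2 new (n, e)
  "sovendor" → prefix "so" already present; 6 new (v, e, n, d, o, r)
  "solinro" → prefix "solin" already present; 2 new (r, o)
Total nodes = 8 + 5 + 8 + 5 + 8 + 4 + 6 + 8 + 2 + 6 + 2 = 62

62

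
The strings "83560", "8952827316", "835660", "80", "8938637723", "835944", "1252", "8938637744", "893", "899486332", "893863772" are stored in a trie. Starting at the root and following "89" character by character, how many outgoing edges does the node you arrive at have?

Walk "89" from the root, arriving at one node.
Characters that immediately follow "89" among the stored strings: {3, 5, 9}.
That node has 3 child edges.

3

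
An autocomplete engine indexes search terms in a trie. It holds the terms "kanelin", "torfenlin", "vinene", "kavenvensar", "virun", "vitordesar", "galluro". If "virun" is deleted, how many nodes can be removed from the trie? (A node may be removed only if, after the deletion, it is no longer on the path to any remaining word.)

After clearing the end-marker at "virun", prune upward until reaching a node still needed by another word.
The suffix "run" (3 nodes) is used only by "virun"; the node for "vi" still has the child "n", so pruning stops there.
Nodes removed: 3

3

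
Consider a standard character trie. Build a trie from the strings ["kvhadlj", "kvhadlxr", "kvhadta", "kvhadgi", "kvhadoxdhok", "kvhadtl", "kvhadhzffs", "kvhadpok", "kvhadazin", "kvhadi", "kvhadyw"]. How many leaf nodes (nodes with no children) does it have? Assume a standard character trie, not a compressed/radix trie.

11

A leaf is a node with no children — equivalently, the end of a word that is not a proper prefix of any other stored word.
Those words: "kvhadazin", "kvhadgi", "kvhadhzffs", "kvhadi", "kvhadlj", "kvhadlxr", "kvhadoxdhok", "kvhadpok", "kvhadta", "kvhadtl", "kvhadyw"
Leaf count: 11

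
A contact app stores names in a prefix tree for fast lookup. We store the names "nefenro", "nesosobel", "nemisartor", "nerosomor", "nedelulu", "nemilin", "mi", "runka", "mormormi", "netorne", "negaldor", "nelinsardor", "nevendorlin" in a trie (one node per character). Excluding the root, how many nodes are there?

81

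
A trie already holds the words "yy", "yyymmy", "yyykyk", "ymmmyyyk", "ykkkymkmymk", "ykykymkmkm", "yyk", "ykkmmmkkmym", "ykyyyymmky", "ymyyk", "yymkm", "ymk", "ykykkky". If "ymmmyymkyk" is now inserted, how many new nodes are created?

"ymmmyy" is already a path in the trie; the remaining "mkyk" must be added.
So 10 − 6 = 4 new nodes.

4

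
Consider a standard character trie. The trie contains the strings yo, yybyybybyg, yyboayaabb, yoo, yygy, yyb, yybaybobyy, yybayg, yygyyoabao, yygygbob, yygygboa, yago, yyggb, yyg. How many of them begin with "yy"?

Walk to "yy"; the words in its subtree are exactly those with that prefix.
Matches: "yyb", "yybaybobyy", "yybayg", "yyboayaabb", "yybyybybyg", "yyg", "yyggb", "yygy", "yygygboa", "yygygbob", "yygyyoabao"
Count: 11

11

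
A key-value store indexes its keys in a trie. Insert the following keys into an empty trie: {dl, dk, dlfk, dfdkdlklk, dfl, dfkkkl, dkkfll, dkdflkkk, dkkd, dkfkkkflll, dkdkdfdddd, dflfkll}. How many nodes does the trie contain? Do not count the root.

48

Trace insertions, counting only characters that open a new branch:
  "dl" → 2 new (d, l)
  "dk" → prefix "d" already present; 1 new (k)
  "dlfk" → prefix "dl" already present; 2 new (f, k)
  "dfdkdlklk" → prefix "d" already present; 8 new (f, d, k, d, l, k, l, k)
  "dfl" → prefix "df" already present; 1 new (l)
  "dfkkkl" → prefix "df" already present; 4 new (k, k, k, l)
  "dkkfll" → prefix "dk" already present; 4 new (k, f, l, l)
  "dkdflkkk" → prefix "dk" already present; 6 new (d, f, l, k, k, k)
  "dkkd" → prefix "dkk" already present; 1 new (d)
  "dkfkkkflll" → prefix "dk" already present; 8 new (f, k, k, k, f, l, l, l)
  "dkdkdfdddd" → prefix "dkd" already present; 7 new (k, d, f, d, d, d, d)
  "dflfkll" → prefix "dfl" already present; 4 new (f, k, l, l)
Total nodes = 2 + 1 + 2 + 8 + 1 + 4 + 4 + 6 + 1 + 8 + 7 + 4 = 48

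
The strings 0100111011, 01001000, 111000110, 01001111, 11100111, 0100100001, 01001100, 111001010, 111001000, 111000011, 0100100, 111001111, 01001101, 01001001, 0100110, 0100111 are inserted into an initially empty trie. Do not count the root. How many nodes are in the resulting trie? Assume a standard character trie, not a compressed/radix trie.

41

Trace insertions, counting only characters that open a new branch:
  "0100111011" → 10 new (0, 1, 0, 0, 1, 1, 1, 0, 1, 1)
  "01001000" → prefix "01001" already present; 3 new (0, 0, 0)
  "111000110" → 9 new (1, 1, 1, 0, 0, 0, 1, 1, 0)
  "01001111" → prefix "0100111" already present; 1 new (1)
  "11100111" → prefix "11100" already present; 3 new (1, 1, 1)
  "0100100001" → prefix "01001000" already present; 2 new (0, 1)
  "01001100" → prefix "010011" already present; 2 new (0, 0)
  "111001010" → prefix "111001" already present; 3 new (0, 1, 0)
  "111001000" → prefix "1110010" already present; 2 new (0, 0)
  "111000011" → prefix "111000" already present; 3 new (0, 1, 1)
  "0100100" → prefix "0100100" already present; 0 new (none)
  "111001111" → prefix "11100111" already present; 1 new (1)
  "01001101" → prefix "0100110" already present; 1 new (1)
  "01001001" → prefix "0100100" already present; 1 new (1)
  "0100110" → prefix "0100110" already present; 0 new (none)
  "0100111" → prefix "0100111" already present; 0 new (none)
Total nodes = 10 + 3 + 9 + 1 + 3 + 2 + 2 + 3 + 2 + 3 + 0 + 1 + 1 + 1 + 0 + 0 = 41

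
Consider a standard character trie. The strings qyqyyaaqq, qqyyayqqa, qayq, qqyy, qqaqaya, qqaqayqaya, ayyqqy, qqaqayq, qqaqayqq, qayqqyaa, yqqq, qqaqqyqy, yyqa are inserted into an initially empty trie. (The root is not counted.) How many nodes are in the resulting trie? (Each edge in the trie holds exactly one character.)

For each word, the new-node count is its length minus the longest prefix already in the trie:
  "qyqyyaaqq" → 9 new (q, y, q, y, y, a, a, q, q)
  "qqyyayqqa" → prefix "q" already present; 8 new (q, y, y, a, y, q, q, a)
  "qayq" → prefix "q" already present; 3 new (a, y, q)
  "qqyy" → prefix "qqyy" already present; 0 new (none)
  "qqaqaya" → prefix "qq" already present; 5 new (a, q, a, y, a)
  "qqaqayqaya" → prefix "qqaqay" already present; 4 new (q, a, y, a)
  "ayyqqy" → 6 new (a, y, y, q, q, y)
  "qqaqayq" → prefix "qqaqayq" already present; 0 new (none)
  "qqaqayqq" → prefix "qqaqayq" already present; 1 new (q)
  "qayqqyaa" → prefix "qayq" already present; 4 new (q, y, a, a)
  "yqqq" → 4 new (y, q, q, q)
  "qqaqqyqy" → prefix "qqaq" already present; 4 new (q, y, q, y)
  "yyqa" → prefix "y" already present; 3 new (y, q, a)
Total nodes = 9 + 8 + 3 + 0 + 5 + 4 + 6 + 0 + 1 + 4 + 4 + 4 + 3 = 51

51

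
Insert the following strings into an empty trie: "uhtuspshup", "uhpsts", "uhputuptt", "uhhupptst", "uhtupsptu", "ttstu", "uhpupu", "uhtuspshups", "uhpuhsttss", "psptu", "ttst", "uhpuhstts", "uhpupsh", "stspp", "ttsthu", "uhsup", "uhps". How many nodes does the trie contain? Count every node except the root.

63

Insert word by word; a character creates a node only if that edge doesn't already exist:
  "uhtuspshup" → 10 new (u, h, t, u, s, p, s, h, u, p)
  "uhpsts" → prefix "uh" already present; 4 new (p, s, t, s)
  "uhputuptt" → prefix "uhp" already present; 6 new (u, t, u, p, t, t)
  "uhhupptst" → prefix "uh" already present; 7 new (h, u, p, p, t, s, t)
  "uhtupsptu" → prefix "uhtu" already present; 5 new (p, s, p, t, u)
  "ttstu" → 5 new (t, t, s, t, u)
  "uhpupu" → prefix "uhpu" already present; 2 new (p, u)
  "uhtuspshups" → prefix "uhtuspshup" already present; 1 new (s)
  "uhpuhsttss" → prefix "uhpu" already present; 6 new (h, s, t, t, s, s)
  "psptu" → 5 new (p, s, p, t, u)
  "ttst" → prefix "ttst" already present; 0 new (none)
  "uhpuhstts" → prefix "uhpuhstts" already present; 0 new (none)
  "uhpupsh" → prefix "uhpup" already present; 2 new (s, h)
  "stspp" → 5 new (s, t, s, p, p)
  "ttsthu" → prefix "ttst" already present; 2 new (h, u)
  "uhsup" → prefix "uh" already present; 3 new (s, u, p)
  "uhps" → prefix "uhps" already present; 0 new (none)
Total nodes = 10 + 4 + 6 + 7 + 5 + 5 + 2 + 1 + 6 + 5 + 0 + 0 + 2 + 5 + 2 + 3 + 0 = 63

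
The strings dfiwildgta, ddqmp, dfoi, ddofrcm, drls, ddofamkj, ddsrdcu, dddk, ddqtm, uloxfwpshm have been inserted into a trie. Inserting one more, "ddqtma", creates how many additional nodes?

The longest prefix of "ddqtma" already in the trie is "ddqtm" (length 5).
So 6 − 5 = 1 new nodes.

1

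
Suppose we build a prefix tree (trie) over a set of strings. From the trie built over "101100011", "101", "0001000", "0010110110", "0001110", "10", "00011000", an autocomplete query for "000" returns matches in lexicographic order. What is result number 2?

Words with prefix "000", in lexicographic order: "0001000", "00011000", "0001110"
Position 2: 00011000

00011000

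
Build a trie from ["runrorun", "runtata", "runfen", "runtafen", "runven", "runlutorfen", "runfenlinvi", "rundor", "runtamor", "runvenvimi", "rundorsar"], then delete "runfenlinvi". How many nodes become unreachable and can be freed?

5

After clearing the end-marker at "runfenlinvi", prune upward until reaching a node still needed by another word.
The suffix "linvi" (5 nodes) is used only by "runfenlinvi"; "runfen" is itself a stored word, so pruning stops there.
Nodes removed: 5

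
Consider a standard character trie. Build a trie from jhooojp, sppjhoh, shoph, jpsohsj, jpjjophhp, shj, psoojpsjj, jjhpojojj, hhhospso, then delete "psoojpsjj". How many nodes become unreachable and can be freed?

After clearing the end-marker at "psoojpsjj", prune upward until reaching a node still needed by another word.
No other word shares any prefix with "psoojpsjj", so all 9 of its nodes go.
Nodes removed: 9

9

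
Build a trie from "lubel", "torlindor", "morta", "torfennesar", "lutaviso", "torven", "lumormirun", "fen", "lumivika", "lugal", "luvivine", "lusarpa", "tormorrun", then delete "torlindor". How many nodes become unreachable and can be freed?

6

A node on "torlindor"'s path can go only if nothing else ends at it or branches off below it.
The suffix "lindor" (6 nodes) is used only by "torlindor"; the node for "tor" still has the child "f", so pruning stops there.
Nodes removed: 6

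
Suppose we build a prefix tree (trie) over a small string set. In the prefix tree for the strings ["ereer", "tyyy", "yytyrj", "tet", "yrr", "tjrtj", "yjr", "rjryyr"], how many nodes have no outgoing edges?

Leaves are exactly the stored words that no other stored word extends.
Those words: "ereer", "rjryyr", "tet", "tjrtj", "tyyy", "yjr", "yrr", "yytyrj"
Leaf count: 8

8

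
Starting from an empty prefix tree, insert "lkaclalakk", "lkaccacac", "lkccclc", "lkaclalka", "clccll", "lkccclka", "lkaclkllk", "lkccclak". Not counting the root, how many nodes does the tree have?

Count nodes per top-level branch (shared prefixes stored once):
  'c'-branch (clccll): 6 nodes
  'l'-branch (lkaccacac, lkaclalakk, lkaclalka, lkaclkllk, lkccclak, lkccclc, lkccclka): 30 nodes
Sum: 36

36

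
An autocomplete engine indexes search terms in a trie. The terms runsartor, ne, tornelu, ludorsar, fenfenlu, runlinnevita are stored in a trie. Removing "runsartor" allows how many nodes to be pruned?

Walk "runsartor" from the leaf back toward the root, removing each node that no remaining word uses.
The suffix "sartor" (6 nodes) is used only by "runsartor"; the node for "run" still has the child "l", so pruning stops there.
Nodes removed: 6

6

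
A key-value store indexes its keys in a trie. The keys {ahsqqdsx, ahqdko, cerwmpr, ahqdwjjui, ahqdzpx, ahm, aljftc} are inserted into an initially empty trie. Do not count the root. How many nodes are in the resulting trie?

For each word, the new-node count is its length minus the longest prefix already in the trie:
  "ahsqqdsx" → 8 new (a, h, s, q, q, d, s, x)
  "ahqdko" → prefix "ah" already present; 4 new (q, d, k, o)
  "cerwmpr" → 7 new (c, e, r, w, m, p, r)
  "ahqdwjjui" → prefix "ahqd" already present; 5 new (w, j, j, u, i)
  "ahqdzpx" → prefix "ahqd" already present; 3 new (z, p, x)
  "ahm" → prefix "ah" already present; 1 new (m)
  "aljftc" → prefix "a" already present; 5 new (l, j, f, t, c)
Total nodes = 8 + 4 + 7 + 5 + 3 + 1 + 5 = 33

33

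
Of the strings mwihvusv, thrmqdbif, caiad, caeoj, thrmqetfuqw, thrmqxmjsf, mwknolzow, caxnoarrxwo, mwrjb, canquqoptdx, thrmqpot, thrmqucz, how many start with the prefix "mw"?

Traverse to the node for "mw", then collect every word in that subtree.
Matches: "mwihvusv", "mwknolzow", "mwrjb"
Count: 3

3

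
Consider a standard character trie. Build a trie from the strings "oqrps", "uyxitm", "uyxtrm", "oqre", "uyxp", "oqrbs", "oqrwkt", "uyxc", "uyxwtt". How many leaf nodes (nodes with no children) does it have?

9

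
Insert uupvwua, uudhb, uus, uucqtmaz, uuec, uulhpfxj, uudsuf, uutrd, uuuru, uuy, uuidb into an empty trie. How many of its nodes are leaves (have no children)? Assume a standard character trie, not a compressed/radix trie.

11

A leaf is a node with no children — equivalently, the end of a word that is not a proper prefix of any other stored word.
Those words: "uucqtmaz", "uudhb", "uudsuf", "uuec", "uuidb", "uulhpfxj", "uupvwua", "uus", "uutrd", "uuuru", "uuy"
Leaf count: 11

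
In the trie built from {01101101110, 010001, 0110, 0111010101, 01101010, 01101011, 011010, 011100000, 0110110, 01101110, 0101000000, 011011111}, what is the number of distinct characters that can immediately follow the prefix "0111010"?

The children of the "0111010" node are the distinct next characters among strings starting with "0111010".
Characters that immediately follow "0111010" among the stored strings: {1}.
That node has 1 child edge.

1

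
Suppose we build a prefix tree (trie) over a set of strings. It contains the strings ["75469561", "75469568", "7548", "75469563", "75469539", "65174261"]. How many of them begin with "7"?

5

Traverse to the node for "7", then collect every word in that subtree.
Matches: "75469539", "75469561", "75469563", "75469568", "7548"
Count: 5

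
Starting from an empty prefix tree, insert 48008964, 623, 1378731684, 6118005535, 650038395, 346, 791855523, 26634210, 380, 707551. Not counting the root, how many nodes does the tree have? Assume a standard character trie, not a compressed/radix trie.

Count nodes per top-level branch (shared prefixes stored once):
  '1'-branch (1378731684): 10 nodes
  '2'-branch (26634210): 8 nodes
  '3'-branch (346, 380): 5 nodes
  '4'-branch (48008964): 8 nodes
  '6'-branch (6118005535, 623, 650038395): 20 nodes
  '7'-branch (707551, 791855523): 14 nodes
Sum: 65

65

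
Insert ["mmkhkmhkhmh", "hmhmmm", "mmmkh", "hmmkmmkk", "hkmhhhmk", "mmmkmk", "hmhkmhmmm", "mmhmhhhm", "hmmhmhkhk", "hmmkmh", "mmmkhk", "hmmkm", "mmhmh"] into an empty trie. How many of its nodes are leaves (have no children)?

10

A leaf is a node with no children — equivalently, the end of a word that is not a proper prefix of any other stored word.
Those words: "hkmhhhmk", "hmhkmhmmm", "hmhmmm", "hmmhmhkhk", "hmmkmh", "hmmkmmkk", "mmhmhhhm", "mmkhkmhkhmh", "mmmkhk", "mmmkmk"
Leaf count: 10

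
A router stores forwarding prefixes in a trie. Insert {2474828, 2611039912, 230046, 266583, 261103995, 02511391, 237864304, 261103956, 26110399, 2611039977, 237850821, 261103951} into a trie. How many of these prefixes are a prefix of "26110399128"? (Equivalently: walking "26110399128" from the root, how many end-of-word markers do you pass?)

Walk "26110399128" from the root; an end-of-word marker is hit whenever a stored word is a prefix of "26110399128".
Prefixes of the query that are stored words: "26110399", "2611039912"
Count: 2

2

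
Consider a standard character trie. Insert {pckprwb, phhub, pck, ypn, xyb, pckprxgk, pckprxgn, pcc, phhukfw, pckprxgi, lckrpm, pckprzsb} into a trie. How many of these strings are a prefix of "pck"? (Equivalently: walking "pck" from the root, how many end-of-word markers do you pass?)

1

Traverse "pck" character by character; count nodes along the way that are marked as word ends.
Prefixes of the query that are stored words: "pck"
Count: 1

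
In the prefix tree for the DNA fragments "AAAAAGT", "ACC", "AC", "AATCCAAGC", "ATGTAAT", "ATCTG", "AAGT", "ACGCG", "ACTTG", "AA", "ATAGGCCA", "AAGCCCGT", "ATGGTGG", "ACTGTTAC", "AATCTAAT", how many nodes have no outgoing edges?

13

Leaves are exactly the stored words that no other stored word extends.
Those words: "AAAAAGT", "AAGCCCGT", "AAGT", "AATCCAAGC", "AATCTAAT", "ACC", "ACGCG", "ACTGTTAC", "ACTTG", "ATAGGCCA", "ATCTG", "ATGGTGG", "ATGTAAT"
Leaf count: 13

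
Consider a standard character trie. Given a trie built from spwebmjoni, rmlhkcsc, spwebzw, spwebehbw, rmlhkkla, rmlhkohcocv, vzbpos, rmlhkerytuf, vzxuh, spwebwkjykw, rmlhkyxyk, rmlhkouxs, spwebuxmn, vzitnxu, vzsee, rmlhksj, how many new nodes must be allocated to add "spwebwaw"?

2

"spwebw" is already a path in the trie; the remaining "aw" must be added.
Each of the 2 remaining characters creates one node.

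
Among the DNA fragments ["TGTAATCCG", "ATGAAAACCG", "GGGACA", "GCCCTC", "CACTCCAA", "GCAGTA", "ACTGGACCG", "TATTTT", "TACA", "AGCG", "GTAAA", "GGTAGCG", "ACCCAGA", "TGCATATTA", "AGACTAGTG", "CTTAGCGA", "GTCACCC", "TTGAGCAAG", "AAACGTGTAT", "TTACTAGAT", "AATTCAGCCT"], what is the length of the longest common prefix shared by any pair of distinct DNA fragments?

The deepest shared node is where two words last agree before diverging.
"AAACGTGTAT" and "AATTCAGCCT" agree on "AA" (2 characters) before diverging; nothing deeper is shared.
Longest shared-prefix length: 2

2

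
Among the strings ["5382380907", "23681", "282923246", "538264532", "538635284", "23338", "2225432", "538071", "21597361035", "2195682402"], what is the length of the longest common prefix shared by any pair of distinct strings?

4

The deepest shared node is where two words last agree before diverging.
"5382380907" and "538264532" agree on "5382" (4 characters) before diverging; nothing deeper is shared.
Longest shared-prefix length: 4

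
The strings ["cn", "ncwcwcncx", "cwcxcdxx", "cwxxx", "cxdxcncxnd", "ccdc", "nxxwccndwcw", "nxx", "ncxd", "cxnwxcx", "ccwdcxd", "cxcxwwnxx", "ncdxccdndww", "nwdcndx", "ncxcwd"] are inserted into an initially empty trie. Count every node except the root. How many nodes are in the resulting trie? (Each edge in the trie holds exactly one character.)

For each word, the new-node count is its length minus the longest prefix already in the trie:
  "cn" → 2 new (c, n)
  "ncwcwcncx" → 9 new (n, c, w, c, w, c, n, c, x)
  "cwcxcdxx" → prefix "c" already present; 7 new (w, c, x, c, d, x, x)
  "cwxxx" → prefix "cw" already present; 3 new (x, x, x)
  "cxdxcncxnd" → prefix "c" already present; 9 new (x, d, x, c, n, c, x, n, d)
  "ccdc" → prefix "c" already present; 3 new (c, d, c)
  "nxxwccndwcw" → prefix "n" already present; 10 new (x, x, w, c, c, n, d, w, c, w)
  "nxx" → prefix "nxx" already present; 0 new (none)
  "ncxd" → prefix "nc" already present; 2 new (x, d)
  "cxnwxcx" → prefix "cx" already present; 5 new (n, w, x, c, x)
  "ccwdcxd" → prefix "cc" already present; 5 new (w, d, c, x, d)
  "cxcxwwnxx" → prefix "cx" already present; 7 new (c, x, w, w, n, x, x)
  "ncdxccdndww" → prefix "nc" already present; 9 new (d, x, c, c, d, n, d, w, w)
  "nwdcndx" → prefix "n" already present; 6 new (w, d, c, n, d, x)
  "ncxcwd" → prefix "ncx" already present; 3 new (c, w, d)
Total nodes = 2 + 9 + 7 + 3 + 9 + 3 + 10 + 0 + 2 + 5 + 5 + 7 + 9 + 6 + 3 = 80

80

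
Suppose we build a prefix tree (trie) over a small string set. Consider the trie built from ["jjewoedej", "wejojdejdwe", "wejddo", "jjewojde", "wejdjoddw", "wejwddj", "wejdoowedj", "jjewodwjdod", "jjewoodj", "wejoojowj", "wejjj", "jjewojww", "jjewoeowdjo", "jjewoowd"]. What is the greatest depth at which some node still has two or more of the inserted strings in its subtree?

Equivalently: take the maximum, over all pairs, of their longest common prefix length.
"jjewoedej" and "jjewoeowdjo" agree on "jjewoe" (6 characters) before diverging; nothing deeper is shared.
Longest shared-prefix length: 6

6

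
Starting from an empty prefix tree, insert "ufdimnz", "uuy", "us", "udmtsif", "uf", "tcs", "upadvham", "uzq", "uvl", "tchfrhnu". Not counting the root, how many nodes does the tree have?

36

Count nodes per top-level branch (shared prefixes stored once):
  't'-branch (tchfrhnu, tcs): 9 nodes
  'u'-branch (udmtsif, uf, ufdimnz, upadvham, us, uuy, uvl, uzq): 27 nodes
Sum: 36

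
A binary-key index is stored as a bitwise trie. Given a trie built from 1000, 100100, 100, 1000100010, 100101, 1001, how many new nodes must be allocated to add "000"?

3

Nothing in the trie begins with "0"; the whole of "000" is new.
3 − 0 = 3 new nodes.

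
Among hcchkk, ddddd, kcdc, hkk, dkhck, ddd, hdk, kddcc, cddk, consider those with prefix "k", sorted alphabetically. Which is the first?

kcdc

DFS of the "k" subtree visits, in order: "kcdc", "kddcc"
The 1st is kcdc.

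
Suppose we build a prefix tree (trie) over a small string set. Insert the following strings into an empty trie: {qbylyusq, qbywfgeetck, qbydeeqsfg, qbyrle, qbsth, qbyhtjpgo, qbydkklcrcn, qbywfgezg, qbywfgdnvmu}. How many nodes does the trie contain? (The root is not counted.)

49

Count nodes per top-level branch (shared prefixes stored once):
  'q'-branch (qbsth, qbydeeqsfg, qbydkklcrcn, qbyhtjpgo, qbylyusq, qbyrle, qbywfgdnvmu, qbywfgeetck, qbywfgezg): 49 nodes
Sum: 49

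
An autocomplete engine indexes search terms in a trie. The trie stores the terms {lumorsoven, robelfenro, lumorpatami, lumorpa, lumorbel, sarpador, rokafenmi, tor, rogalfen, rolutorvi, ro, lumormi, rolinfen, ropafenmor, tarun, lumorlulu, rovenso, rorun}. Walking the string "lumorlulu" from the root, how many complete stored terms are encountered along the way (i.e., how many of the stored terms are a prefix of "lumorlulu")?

1

Traverse "lumorlulu" character by character; count nodes along the way that are marked as word ends.
Prefixes of the query that are stored words: "lumorlulu"
Count: 1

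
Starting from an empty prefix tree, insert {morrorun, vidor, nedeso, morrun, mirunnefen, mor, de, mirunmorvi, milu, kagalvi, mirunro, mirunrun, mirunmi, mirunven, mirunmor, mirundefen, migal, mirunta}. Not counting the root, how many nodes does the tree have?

64

Trace insertions, counting only characters that open a new branch:
  "morrorun" → 8 new (m, o, r, r, o, r, u, n)
  "vidor" → 5 new (v, i, d, o, r)
  "nedeso" → 6 new (n, e, d, e, s, o)
  "morrun" → prefix "morr" already present; 2 new (u, n)
  "mirunnefen" → prefix "m" already present; 9 new (i, r, u, n, n, e, f, e, n)
  "mor" → prefix "mor" already present; 0 new (none)
  "de" → 2 new (d, e)
  "mirunmorvi" → prefix "mirun" already present; 5 new (m, o, r, v, i)
  "milu" → prefix "mi" already present; 2 new (l, u)
  "kagalvi" → 7 new (k, a, g, a, l, v, i)
  "mirunro" → prefix "mirun" already present; 2 new (r, o)
  "mirunrun" → prefix "mirunr" already present; 2 new (u, n)
  "mirunmi" → prefix "mirunm" already present; 1 new (i)
  "mirunven" → prefix "mirun" already present; 3 new (v, e, n)
  "mirunmor" → prefix "mirunmor" already present; 0 new (none)
  "mirundefen" → prefix "mirun" already present; 5 new (d, e, f, e, n)
  "migal" → prefix "mi" already present; 3 new (g, a, l)
  "mirunta" → prefix "mirun" already present; 2 new (t, a)
Total nodes = 8 + 5 + 6 + 2 + 9 + 0 + 2 + 5 + 2 + 7 + 2 + 2 + 1 + 3 + 0 + 5 + 3 + 2 = 64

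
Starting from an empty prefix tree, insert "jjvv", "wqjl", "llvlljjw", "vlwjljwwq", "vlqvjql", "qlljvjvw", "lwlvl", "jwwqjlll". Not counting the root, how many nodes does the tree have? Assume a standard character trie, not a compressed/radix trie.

49

Insert word by word; a character creates a node only if that edge doesn't already exist:
  "jjvv" → 4 new (j, j, v, v)
  "wqjl" → 4 new (w, q, j, l)
  "llvlljjw" → 8 new (l, l, v, l, l, j, j, w)
  "vlwjljwwq" → 9 new (v, l, w, j, l, j, w, w, q)
  "vlqvjql" → prefix "vl" already present; 5 new (q, v, j, q, l)
  "qlljvjvw" → 8 new (q, l, l, j, v, j, v, w)
  "lwlvl" → prefix "l" already present; 4 new (w, l, v, l)
  "jwwqjlll" → prefix "j" already present; 7 new (w, w, q, j, l, l, l)
Total nodes = 4 + 4 + 8 + 9 + 5 + 8 + 4 + 7 = 49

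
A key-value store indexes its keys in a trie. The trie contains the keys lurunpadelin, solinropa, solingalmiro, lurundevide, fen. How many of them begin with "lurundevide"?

Filter for entries beginning with "lurundevide":
Matches: "lurundevide"
Count: 1

1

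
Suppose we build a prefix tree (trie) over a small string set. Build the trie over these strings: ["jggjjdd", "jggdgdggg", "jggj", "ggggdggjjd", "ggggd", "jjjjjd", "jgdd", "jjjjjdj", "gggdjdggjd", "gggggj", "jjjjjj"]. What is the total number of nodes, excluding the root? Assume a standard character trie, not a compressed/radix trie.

41

Count nodes per top-level branch (shared prefixes stored once):
  'g'-branch (gggdjdggjd, ggggd, ggggdggjjd, gggggj): 19 nodes
  'j'-branch (jgdd, jggdgdggg, jggj, jggjjdd, jjjjjd, jjjjjdj, jjjjjj): 22 nodes
Sum: 41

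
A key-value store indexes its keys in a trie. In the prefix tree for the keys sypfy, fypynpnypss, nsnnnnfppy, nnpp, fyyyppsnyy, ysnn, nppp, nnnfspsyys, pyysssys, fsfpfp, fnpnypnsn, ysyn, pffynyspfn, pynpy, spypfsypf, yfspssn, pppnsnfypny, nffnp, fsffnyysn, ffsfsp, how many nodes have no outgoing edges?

20

Leaves are exactly the stored words that no other stored word extends.
Those words: "ffsfsp", "fnpnypnsn", "fsffnyysn", "fsfpfp", "fypynpnypss", "fyyyppsnyy", "nffnp", "nnnfspsyys", "nnpp", "nppp", "nsnnnnfppy", "pffynyspfn", "pppnsnfypny", "pynpy", "pyysssys", "spypfsypf", "sypfy", "yfspssn", "ysnn", "ysyn"
Leaf count: 20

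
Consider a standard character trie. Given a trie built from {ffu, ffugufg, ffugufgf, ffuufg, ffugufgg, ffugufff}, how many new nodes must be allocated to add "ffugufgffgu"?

The longest prefix of "ffugufgffgu" already in the trie is "ffugufgf" (length 8).
So 11 − 8 = 3 new nodes.

3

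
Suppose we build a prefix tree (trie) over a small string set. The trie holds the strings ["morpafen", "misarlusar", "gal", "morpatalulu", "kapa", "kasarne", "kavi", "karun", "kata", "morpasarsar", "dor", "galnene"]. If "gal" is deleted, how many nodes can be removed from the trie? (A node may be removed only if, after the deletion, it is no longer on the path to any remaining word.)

0

A node on "gal"'s path can go only if nothing else ends at it or branches off below it.
Every node on "gal" is still needed (e.g. by "galnene"), so nothing is freed.
Nodes removed: 0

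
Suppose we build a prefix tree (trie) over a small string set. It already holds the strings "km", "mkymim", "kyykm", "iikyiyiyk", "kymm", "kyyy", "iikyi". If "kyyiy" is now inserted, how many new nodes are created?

2

The longest prefix of "kyyiy" already in the trie is "kyy" (length 3).
So 5 − 3 = 2 new nodes.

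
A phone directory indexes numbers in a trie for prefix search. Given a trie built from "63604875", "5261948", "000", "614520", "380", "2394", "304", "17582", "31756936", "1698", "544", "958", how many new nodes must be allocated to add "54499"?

2

The longest prefix of "54499" already in the trie is "544" (length 3).
So 5 − 3 = 2 new nodes.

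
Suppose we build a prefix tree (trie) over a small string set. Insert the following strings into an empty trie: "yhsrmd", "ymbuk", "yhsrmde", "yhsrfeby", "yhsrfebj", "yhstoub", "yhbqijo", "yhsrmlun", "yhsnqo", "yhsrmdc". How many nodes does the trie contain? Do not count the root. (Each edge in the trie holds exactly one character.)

32

Trie structure (* marks end of a word):
(root)
└─ y
   ├─ h
   │  ├─ b
   │  │  └─ q
   │  │     └─ i
   │  │        └─ j
   │  │           └─ o *
   │  └─ s
   │     ├─ n
   │     │  └─ q
   │     │     └─ o *
   │     ├─ r
   │     │  ├─ f
   │     │  │  └─ e
   │     │  │     └─ b
   │     │  │        ├─ j *
   │     │  │        └─ y *
   │     │  └─ m
   │     │     ├─ d *
   │     │     │  ├─ c *
   │     │     │  └─ e *
   │     │     └─ l
   │     │        └─ u
   │     │           └─ n *
   │     └─ t
   │        └─ o
   │           └─ u
   │              └─ b *
   └─ m
      └─ b
         └─ u
            └─ k *
Counting every labelled node above: 32.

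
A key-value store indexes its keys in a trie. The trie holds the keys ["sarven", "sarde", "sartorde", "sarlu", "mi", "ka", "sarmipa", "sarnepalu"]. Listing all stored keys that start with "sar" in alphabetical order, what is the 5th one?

DFS of the "sar" subtree visits, in order: "sarde", "sarlu", "sarmipa", "sarnepalu", "sartorde", "sarven"
Position 5: sartorde

sartorde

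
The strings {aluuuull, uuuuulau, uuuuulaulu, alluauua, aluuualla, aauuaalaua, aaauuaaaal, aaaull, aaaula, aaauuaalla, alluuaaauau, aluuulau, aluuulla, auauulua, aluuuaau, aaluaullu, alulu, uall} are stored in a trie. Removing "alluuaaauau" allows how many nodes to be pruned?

7

After clearing the end-marker at "alluuaaauau", prune upward until reaching a node still needed by another word.
The suffix "uaaauau" (7 nodes) is used only by "alluuaaauau"; the node for "allu" still has the child "a", so pruning stops there.
Nodes removed: 7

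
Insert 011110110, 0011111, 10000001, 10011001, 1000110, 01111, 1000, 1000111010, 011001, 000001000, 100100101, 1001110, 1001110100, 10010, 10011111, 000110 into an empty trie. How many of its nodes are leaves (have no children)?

A leaf is a node with no children — equivalently, the end of a word that is not a proper prefix of any other stored word.
Those words: "000001000", "000110", "0011111", "011001", "011110110", "10000001", "1000110", "1000111010", "100100101", "10011001", "1001110100", "10011111"
Leaf count: 12

12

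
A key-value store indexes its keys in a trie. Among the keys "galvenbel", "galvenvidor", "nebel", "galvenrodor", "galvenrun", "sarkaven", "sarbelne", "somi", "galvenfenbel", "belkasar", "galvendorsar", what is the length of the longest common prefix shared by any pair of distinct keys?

Look for the deepest trie node that still has at least two words in its subtree.
"galvenrodor" and "galvenrun" agree on "galvenr" (7 characters) before diverging; nothing deeper is shared.
Longest shared-prefix length: 7

7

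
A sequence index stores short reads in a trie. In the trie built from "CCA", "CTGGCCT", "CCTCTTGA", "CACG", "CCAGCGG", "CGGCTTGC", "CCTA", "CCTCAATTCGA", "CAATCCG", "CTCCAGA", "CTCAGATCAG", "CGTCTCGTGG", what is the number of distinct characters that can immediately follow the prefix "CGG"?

1

Walk "CGG" from the root, arriving at one node.
Characters that immediately follow "CGG" among the stored strings: {C}.
That node has 1 child edge.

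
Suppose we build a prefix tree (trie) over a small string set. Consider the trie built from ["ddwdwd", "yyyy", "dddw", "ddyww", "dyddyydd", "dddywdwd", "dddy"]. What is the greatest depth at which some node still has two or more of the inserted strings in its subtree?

4

Look for the deepest trie node that still has at least two words in its subtree.
e.g. "dddy" and "dddywdwd" share the prefix "dddy" of length 4; no pair shares a longer one.
Longest shared-prefix length: 4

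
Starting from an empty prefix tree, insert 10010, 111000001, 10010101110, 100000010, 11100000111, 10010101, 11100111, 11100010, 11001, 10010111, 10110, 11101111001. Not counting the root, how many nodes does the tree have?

Insert word by word; a character creates a node only if that edge doesn't already exist:
  "10010" → 5 new (1, 0, 0, 1, 0)
  "111000001" → prefix "1" already present; 8 new (1, 1, 0, 0, 0, 0, 0, 1)
  "10010101110" → prefix "10010" already present; 6 new (1, 0, 1, 1, 1, 0)
  "100000010" → prefix "100" already present; 6 new (0, 0, 0, 0, 1, 0)
  "11100000111" → prefix "111000001" already present; 2 new (1, 1)
  "10010101" → prefix "10010101" already present; 0 new (none)
  "11100111" → prefix "11100" already present; 3 new (1, 1, 1)
  "11100010" → prefix "111000" already present; 2 new (1, 0)
  "11001" → prefix "11" already present; 3 new (0, 0, 1)
  "10010111" → prefix "100101" already present; 2 new (1, 1)
  "10110" → prefix "10" already present; 3 new (1, 1, 0)
  "11101111001" → prefix "1110" already present; 7 new (1, 1, 1, 1, 0, 0, 1)
Total nodes = 5 + 8 + 6 + 6 + 2 + 0 + 3 + 2 + 3 + 2 + 3 + 7 = 47

47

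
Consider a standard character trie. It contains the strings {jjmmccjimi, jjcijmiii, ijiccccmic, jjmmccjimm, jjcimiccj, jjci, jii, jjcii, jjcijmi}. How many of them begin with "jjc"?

Walk to "jjc"; the words in its subtree are exactly those with that prefix.
Words under "jjc": jjci, jjcii, jjcijmi, jjcijmiii, jjcimiccj
Count: 5

5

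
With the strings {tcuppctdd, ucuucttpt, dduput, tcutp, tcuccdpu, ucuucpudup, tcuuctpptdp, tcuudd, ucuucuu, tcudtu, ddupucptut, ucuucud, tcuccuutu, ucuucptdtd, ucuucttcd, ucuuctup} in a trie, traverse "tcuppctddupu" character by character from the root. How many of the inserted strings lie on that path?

1

Check each prefix of "tcuppctddupu" against the stored set — each match is an end-marker on the path.
Prefixes of the query that are stored words: "tcuppctdd"
Count: 1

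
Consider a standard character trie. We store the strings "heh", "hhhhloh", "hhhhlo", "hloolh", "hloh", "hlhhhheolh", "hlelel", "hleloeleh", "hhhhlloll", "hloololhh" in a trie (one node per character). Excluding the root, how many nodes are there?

Trie structure (* marks end of a word):
(root)
└─ h
   ├─ e
   │  └─ h *
   ├─ h
   │  └─ h
   │     └─ h
   │        └─ l
   │           ├─ l
   │           │  └─ o
   │           │     └─ l
   │           │        └─ l *
   │           └─ o *
   │              └─ h *
   └─ l
      ├─ e
      │  └─ l
      │     ├─ e
      │     │  └─ l *
      │     └─ o
      │        └─ e
      │           └─ l
      │              └─ e
      │                 └─ h *
      ├─ h
      │  └─ h
      │     └─ h
      │        └─ h
      │           └─ e
      │              └─ o
      │                 └─ l
      │                    └─ h *
      └─ o
         ├─ h *
         └─ o
            └─ l
               ├─ h *
               └─ o
                  └─ l
                     └─ h
                        └─ h *
Counting every labelled node above: 40.

40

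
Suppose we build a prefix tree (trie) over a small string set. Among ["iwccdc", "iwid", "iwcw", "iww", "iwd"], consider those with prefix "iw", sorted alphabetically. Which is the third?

Words with prefix "iw", in lexicographic order: "iwccdc", "iwcw", "iwd", "iwid", "iww"
Position 3: iwd

iwd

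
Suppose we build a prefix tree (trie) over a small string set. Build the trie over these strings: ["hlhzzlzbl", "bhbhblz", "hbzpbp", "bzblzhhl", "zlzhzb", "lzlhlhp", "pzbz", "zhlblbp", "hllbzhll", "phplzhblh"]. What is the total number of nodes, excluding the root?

65

For each word, the new-node count is its length minus the longest prefix already in the trie:
  "hlhzzlzbl" → 9 new (h, l, h, z, z, l, z, b, l)
  "bhbhblz" → 7 new (b, h, b, h, b, l, z)
  "hbzpbp" → prefix "h" already present; 5 new (b, z, p, b, p)
  "bzblzhhl" → prefix "b" already present; 7 new (z, b, l, z, h, h, l)
  "zlzhzb" → 6 new (z, l, z, h, z, b)
  "lzlhlhp" → 7 new (l, z, l, h, l, h, p)
  "pzbz" → 4 new (p, z, b, z)
  "zhlblbp" → prefix "z" already present; 6 new (h, l, b, l, b, p)
  "hllbzhll" → prefix "hl" already present; 6 new (l, b, z, h, l, l)
  "phplzhblh" → prefix "p" already present; 8 new (h, p, l, z, h, b, l, h)
Total nodes = 9 + 7 + 5 + 7 + 6 + 7 + 4 + 6 + 6 + 8 = 65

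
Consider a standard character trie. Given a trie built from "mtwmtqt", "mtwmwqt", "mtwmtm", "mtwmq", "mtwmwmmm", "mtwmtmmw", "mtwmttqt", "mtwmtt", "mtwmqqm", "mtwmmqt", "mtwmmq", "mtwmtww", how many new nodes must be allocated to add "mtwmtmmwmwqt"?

4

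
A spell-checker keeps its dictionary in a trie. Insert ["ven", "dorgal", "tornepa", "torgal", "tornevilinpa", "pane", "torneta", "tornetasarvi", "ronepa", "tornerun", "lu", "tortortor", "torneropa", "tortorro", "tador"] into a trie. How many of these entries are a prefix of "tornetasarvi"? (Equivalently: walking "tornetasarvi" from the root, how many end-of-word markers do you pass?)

2

Walk "tornetasarvi" from the root; an end-of-word marker is hit whenever a stored word is a prefix of "tornetasarvi".
Prefixes of the query that are stored words: "torneta", "tornetasarvi"
Count: 2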